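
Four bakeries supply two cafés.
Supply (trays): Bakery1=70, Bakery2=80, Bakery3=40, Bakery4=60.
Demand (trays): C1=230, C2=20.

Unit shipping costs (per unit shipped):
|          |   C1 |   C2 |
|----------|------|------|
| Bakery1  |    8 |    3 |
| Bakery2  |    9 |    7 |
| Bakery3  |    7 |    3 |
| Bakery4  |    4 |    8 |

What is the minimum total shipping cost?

A cheapest plan:
  Bakery1→C1: 50 × 8 = 400
  Bakery1→C2: 20 × 3 = 60
  Bakery2→C1: 80 × 9 = 720
  Bakery3→C1: 40 × 7 = 280
  Bakery4→C1: 60 × 4 = 240
Total = 400 + 60 + 720 + 280 + 240 = 1700.

1700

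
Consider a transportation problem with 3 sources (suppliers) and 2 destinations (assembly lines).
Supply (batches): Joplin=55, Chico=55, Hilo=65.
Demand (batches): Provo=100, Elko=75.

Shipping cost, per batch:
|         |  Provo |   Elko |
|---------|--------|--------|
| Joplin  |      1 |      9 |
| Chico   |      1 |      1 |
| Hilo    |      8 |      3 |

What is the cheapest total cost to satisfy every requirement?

A cheapest plan:
  Joplin→Provo: 55 × 1 = 55
  Chico→Provo: 45 × 1 = 45
  Chico→Elko: 10 × 1 = 10
  Hilo→Elko: 65 × 3 = 195
Total = 55 + 45 + 10 + 195 = 305.

305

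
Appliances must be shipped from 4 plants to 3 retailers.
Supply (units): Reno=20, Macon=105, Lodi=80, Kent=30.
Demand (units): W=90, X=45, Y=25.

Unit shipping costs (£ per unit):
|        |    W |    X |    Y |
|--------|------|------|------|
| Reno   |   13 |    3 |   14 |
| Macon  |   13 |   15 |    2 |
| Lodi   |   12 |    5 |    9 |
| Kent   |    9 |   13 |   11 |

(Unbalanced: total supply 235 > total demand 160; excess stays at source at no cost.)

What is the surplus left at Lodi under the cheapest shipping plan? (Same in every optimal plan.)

An optimal plan:
  Reno->X: 20 × £3 = £60
  Macon->W: 5 × £13 = £65
  Macon->Y: 25 × £2 = £50
  Lodi->W: 55 × £12 = £660
  Lodi->X: 25 × £5 = £125
  Kent->W: 30 × £9 = £270
Total cost = £1230.
Lodi ships 80 of its 80, leaving 0.

0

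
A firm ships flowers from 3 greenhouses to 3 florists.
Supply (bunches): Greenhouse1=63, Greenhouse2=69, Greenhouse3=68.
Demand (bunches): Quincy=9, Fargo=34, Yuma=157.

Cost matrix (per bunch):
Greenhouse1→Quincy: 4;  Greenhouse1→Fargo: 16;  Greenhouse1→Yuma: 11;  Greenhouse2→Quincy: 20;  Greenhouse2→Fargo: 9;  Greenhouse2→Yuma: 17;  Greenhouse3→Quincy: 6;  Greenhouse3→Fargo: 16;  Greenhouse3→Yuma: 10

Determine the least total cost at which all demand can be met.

A cheapest plan:
  Greenhouse1 to Quincy: 9 × 4 = 36
  Greenhouse1 to Yuma: 54 × 11 = 594
  Greenhouse2 to Fargo: 34 × 9 = 306
  Greenhouse2 to Yuma: 35 × 17 = 595
  Greenhouse3 to Yuma: 68 × 10 = 680
Total = 36 + 594 + 306 + 595 + 680 = 2211.
(Supply check: Greenhouse1 ships 63; Greenhouse2 ships 69; Greenhouse3 ships 68.)

2211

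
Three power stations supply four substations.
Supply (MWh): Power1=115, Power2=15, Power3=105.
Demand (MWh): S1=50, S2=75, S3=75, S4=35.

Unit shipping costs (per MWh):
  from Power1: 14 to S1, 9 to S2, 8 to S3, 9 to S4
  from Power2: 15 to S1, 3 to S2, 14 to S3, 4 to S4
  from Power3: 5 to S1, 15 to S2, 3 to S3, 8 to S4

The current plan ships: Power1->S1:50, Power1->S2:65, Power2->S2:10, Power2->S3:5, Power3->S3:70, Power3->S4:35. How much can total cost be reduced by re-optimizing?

400

Current plan cost = 50·14 + 65·9 + 10·3 + 5·14 + 70·3 + 35·8 = 1875.
Optimal plan:
  Power1–S2: 60 × 9 = 540
  Power1–S3: 20 × 8 = 160
  Power1–S4: 35 × 9 = 315
  Power2–S2: 15 × 3 = 45
  Power3–S1: 50 × 5 = 250
  Power3–S3: 55 × 3 = 165
Optimal cost = 1475.
Saving = 1875 − 1475 = 400.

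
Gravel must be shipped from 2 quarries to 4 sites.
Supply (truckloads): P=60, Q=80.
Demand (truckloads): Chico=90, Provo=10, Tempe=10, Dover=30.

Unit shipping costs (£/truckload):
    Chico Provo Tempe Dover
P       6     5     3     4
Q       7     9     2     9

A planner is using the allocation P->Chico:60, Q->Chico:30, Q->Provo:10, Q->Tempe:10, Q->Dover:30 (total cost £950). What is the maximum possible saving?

Current plan cost = 60·6 + 30·7 + 10·9 + 10·2 + 30·9 = £950.
Optimal plan:
  P→Chico: 20 truckloads
  P→Provo: 10 truckloads
  P→Dover: 30 truckloads
  Q→Chico: 70 truckloads
  Q→Tempe: 10 truckloads
Optimal cost = £800.
Saving = 950 − 800 = £150.

150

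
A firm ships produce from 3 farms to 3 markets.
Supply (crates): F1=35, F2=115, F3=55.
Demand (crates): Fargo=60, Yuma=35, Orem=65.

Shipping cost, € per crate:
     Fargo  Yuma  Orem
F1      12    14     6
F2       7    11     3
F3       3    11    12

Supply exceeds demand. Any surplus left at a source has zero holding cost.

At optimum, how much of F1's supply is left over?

35

Minimum-cost shipments:
  F2→Fargo: 5 × €7 = €35
  F2→Yuma: 35 × €11 = €385
  F2→Orem: 65 × €3 = €195
  F3→Fargo: 55 × €3 = €165
Total cost = €780.
F1 ships 0 of its 35, leaving 35.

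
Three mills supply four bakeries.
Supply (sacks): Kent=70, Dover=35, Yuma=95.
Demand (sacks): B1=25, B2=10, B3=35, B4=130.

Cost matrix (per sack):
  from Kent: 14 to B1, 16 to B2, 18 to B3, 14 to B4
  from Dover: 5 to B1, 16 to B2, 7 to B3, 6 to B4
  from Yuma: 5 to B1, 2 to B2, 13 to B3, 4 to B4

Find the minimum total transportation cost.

Optimal allocation:
  Kent–B1: 25 × 14 = 350
  Kent–B4: 45 × 14 = 630
  Dover–B3: 35 × 7 = 245
  Yuma–B2: 10 × 2 = 20
  Yuma–B4: 85 × 4 = 340
Total = 350 + 630 + 245 + 20 + 340 = 1585.

1585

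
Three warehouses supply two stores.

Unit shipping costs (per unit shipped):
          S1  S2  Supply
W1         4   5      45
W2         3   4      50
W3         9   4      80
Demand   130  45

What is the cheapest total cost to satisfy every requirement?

A cheapest plan:
  W1→S1: 45 units
  W2→S1: 50 units
  W3→S1: 35 units
  W3→S2: 45 units
Total cost = 825.
(Supply check: W1 ships 45; W2 ships 50; W3 ships 80.)

825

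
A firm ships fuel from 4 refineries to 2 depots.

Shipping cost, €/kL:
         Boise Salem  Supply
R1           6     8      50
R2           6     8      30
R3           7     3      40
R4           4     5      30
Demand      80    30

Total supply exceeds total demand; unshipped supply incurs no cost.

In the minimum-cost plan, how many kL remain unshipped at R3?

Minimum-cost shipments:
  R1->Boise: 20 × €6 = €120
  R2->Boise: 30 × €6 = €180
  R3->Salem: 30 × €3 = €90
  R4->Boise: 30 × €4 = €120
Total cost = €510.
R3 ships 30 of its 40, leaving 10.

10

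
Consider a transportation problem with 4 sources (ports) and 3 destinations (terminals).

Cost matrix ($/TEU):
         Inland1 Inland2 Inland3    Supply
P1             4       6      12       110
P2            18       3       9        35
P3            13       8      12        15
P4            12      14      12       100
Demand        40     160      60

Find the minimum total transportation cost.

A cheapest plan:
  P1 to Inland2: 110 × $6 = $660
  P2 to Inland2: 35 × $3 = $105
  P3 to Inland2: 15 × $8 = $120
  P4 to Inland1: 40 × $12 = $480
  P4 to Inland3: 60 × $12 = $720
Total = 660 + 105 + 120 + 480 + 720 = $2085.

2085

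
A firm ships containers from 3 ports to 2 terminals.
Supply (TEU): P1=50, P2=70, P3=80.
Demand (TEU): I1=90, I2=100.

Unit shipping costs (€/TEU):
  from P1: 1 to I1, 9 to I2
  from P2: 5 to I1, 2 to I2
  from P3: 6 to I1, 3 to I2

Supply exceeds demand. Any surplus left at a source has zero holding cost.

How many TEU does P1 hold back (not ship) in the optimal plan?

0

Minimum-cost shipments:
  P1 to I1: 50 × €1 = €50
  P2 to I2: 70 × €2 = €140
  P3 to I1: 40 × €6 = €240
  P3 to I2: 30 × €3 = €90
Total cost = €520.
P1 ships 50 of its 50, leaving 0.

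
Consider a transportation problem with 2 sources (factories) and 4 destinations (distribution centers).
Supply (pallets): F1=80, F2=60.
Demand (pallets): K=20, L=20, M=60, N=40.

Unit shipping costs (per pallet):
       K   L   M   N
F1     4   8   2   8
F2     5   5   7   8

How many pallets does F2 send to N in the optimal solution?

Solving gives:
  F1 to K: 20 × 4 = 80
  F1 to M: 60 × 2 = 120
  F2 to L: 20 × 5 = 100
  F2 to N: 40 × 8 = 320
Total cost = 620.
So F2→N carries 40 pallets.

40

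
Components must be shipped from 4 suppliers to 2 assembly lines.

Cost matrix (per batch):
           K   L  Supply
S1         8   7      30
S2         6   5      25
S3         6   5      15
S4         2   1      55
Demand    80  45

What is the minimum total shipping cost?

A cheapest plan:
  S1 to K: 30 × 8 = 240
  S2 to K: 25 × 6 = 150
  S3 to K: 15 × 6 = 90
  S4 to K: 10 × 2 = 20
  S4 to L: 45 × 1 = 45
Total = 240 + 150 + 90 + 20 + 45 = 545.

545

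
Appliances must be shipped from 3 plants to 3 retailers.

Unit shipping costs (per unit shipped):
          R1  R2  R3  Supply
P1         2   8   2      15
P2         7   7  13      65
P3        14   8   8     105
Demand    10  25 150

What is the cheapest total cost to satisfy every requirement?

A cheapest plan:
  P1–R3: 15 × 2 = 30
  P2–R1: 10 × 7 = 70
  P2–R2: 25 × 7 = 175
  P2–R3: 30 × 13 = 390
  P3–R3: 105 × 8 = 840
Total = 30 + 70 + 175 + 390 + 840 = 1505.

1505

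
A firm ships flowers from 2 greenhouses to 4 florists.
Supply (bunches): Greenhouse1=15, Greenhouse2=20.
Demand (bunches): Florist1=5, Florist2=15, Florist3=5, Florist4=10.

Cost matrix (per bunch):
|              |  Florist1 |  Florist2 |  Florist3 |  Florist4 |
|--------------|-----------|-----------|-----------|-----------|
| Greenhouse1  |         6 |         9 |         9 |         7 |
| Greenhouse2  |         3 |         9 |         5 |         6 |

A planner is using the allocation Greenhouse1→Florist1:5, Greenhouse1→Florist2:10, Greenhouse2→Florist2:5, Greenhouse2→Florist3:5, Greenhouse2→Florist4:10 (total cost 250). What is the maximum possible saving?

Current plan cost = 5·6 + 10·9 + 5·9 + 5·5 + 10·6 = 250.
Optimal plan:
  Greenhouse1–Florist2: 15 bunches
  Greenhouse2–Florist1: 5 bunches
  Greenhouse2–Florist3: 5 bunches
  Greenhouse2–Florist4: 10 bunches
Optimal cost = 235.
Saving = 250 − 235 = 15.

15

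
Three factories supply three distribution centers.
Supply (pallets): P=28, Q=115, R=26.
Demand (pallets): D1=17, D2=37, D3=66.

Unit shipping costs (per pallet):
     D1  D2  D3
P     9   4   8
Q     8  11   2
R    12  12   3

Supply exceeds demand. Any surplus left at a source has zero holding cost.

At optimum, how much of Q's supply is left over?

Minimum-cost shipments:
  P→D2: 28 × 4 = 112
  Q→D1: 17 × 8 = 136
  Q→D2: 9 × 11 = 99
  Q→D3: 66 × 2 = 132
Total cost = 479.
Q ships 92 of its 115, leaving 23.

23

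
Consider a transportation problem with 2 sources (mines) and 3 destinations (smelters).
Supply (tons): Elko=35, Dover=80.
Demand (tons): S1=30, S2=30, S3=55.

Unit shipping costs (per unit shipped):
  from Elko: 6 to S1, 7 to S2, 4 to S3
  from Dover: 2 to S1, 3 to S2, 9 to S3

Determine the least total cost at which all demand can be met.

One minimum-cost allocation:
  Elko–S3: 35 tons
  Dover–S1: 30 tons
  Dover–S2: 30 tons
  Dover–S3: 20 tons
Total cost = 470.
(Supply check: Elko ships 35; Dover ships 80.)

470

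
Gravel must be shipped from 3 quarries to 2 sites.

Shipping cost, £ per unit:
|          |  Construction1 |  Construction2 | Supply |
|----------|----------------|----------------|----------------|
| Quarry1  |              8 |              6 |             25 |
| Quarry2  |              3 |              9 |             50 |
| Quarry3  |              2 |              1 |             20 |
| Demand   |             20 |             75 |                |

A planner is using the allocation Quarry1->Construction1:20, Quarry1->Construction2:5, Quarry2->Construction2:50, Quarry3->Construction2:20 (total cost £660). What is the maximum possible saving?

160

Current plan cost = 20·8 + 5·6 + 50·9 + 20·1 = £660.
Optimal plan:
  Quarry1->Construction2: 25 × £6 = £150
  Quarry2->Construction1: 20 × £3 = £60
  Quarry2->Construction2: 30 × £9 = £270
  Quarry3->Construction2: 20 × £1 = £20
Optimal cost = £500.
Saving = 660 − 500 = £160.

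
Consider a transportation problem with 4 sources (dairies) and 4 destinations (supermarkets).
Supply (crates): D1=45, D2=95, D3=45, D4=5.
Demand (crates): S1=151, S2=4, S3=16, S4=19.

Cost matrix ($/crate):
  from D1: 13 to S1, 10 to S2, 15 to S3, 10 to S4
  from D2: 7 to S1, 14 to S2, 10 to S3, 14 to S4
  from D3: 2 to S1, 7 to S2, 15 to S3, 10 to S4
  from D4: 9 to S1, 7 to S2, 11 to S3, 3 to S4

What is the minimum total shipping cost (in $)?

An optimal shipping plan:
  D1 to S1: 11 × $13 = $143
  D1 to S2: 4 × $10 = $40
  D1 to S3: 16 × $15 = $240
  D1 to S4: 14 × $10 = $140
  D2 to S1: 95 × $7 = $665
  D3 to S1: 45 × $2 = $90
  D4 to S4: 5 × $3 = $15
Total = 143 + 40 + 240 + 140 + 665 + 90 + 15 = $1333.
(Supply check: D1 ships 45; D2 ships 95; D3 ships 45; D4 ships 5.)

1333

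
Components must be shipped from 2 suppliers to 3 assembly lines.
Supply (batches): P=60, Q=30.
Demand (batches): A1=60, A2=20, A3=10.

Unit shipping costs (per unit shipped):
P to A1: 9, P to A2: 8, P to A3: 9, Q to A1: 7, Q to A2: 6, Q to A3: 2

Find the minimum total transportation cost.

An optimal shipping plan:
  P->A1: 40 × 9 = 360
  P->A2: 20 × 8 = 160
  Q->A1: 20 × 7 = 140
  Q->A3: 10 × 2 = 20
Total = 360 + 160 + 140 + 20 = 680.
(Supply check: P ships 60; Q ships 30.)

680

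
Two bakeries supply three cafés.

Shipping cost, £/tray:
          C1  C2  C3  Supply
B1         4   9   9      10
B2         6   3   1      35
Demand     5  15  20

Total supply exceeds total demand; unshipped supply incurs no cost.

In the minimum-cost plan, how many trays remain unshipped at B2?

An optimal plan:
  B1–C1: 5 × £4 = £20
  B2–C2: 15 × £3 = £45
  B2–C3: 20 × £1 = £20
Total cost = £85.
B2 ships 35 of its 35, leaving 0.

0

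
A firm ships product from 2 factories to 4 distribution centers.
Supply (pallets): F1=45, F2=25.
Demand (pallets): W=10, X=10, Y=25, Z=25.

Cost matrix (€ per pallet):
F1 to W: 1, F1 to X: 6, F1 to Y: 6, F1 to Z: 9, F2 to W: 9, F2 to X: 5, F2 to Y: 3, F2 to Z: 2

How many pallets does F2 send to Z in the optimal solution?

The minimum-cost plan:
  F1→W: 10 pallets
  F1→X: 10 pallets
  F1→Y: 25 pallets
  F2→Z: 25 pallets
Total cost = €270.
So F2→Z carries 25 pallets.

25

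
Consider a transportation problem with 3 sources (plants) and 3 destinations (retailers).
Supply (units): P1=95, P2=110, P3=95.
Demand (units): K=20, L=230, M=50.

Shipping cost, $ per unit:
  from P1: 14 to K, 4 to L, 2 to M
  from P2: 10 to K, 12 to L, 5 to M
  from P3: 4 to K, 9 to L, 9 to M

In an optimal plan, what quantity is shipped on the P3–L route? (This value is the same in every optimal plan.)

75

Optimal shipments:
  P1–L: 95 × $4 = $380
  P2–L: 60 × $12 = $720
  P2–M: 50 × $5 = $250
  P3–K: 20 × $4 = $80
  P3–L: 75 × $9 = $675
Total cost = $2105.
So P3→L carries 75 units.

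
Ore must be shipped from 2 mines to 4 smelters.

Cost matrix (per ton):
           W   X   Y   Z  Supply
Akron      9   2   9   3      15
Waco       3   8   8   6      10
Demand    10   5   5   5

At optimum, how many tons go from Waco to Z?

The minimum-cost plan:
  Akron->X: 5 × 2 = 10
  Akron->Y: 5 × 9 = 45
  Akron->Z: 5 × 3 = 15
  Waco->W: 10 × 3 = 30
Total cost = 100.
The route Waco→Z is not used.

0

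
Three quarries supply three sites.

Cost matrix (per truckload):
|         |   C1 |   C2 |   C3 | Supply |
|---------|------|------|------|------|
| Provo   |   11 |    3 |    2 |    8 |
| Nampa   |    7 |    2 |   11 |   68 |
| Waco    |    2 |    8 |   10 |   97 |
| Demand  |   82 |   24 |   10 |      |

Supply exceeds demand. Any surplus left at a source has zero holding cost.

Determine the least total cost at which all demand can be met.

One minimum-cost allocation:
  Provo->C3: 8 truckloads
  Nampa->C2: 24 truckloads
  Waco->C1: 82 truckloads
  Waco->C3: 2 truckloads
Total cost = 248.
(Supply check: Provo ships 8; Nampa ships 24; Waco ships 84.)

248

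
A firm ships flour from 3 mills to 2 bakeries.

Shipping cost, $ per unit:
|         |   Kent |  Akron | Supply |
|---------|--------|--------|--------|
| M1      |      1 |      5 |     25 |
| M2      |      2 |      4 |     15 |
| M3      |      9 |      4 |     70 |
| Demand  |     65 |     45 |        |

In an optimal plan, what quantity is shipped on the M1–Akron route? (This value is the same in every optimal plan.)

0

The minimum-cost plan:
  M1–Kent: 25 × $1 = $25
  M2–Kent: 15 × $2 = $30
  M3–Kent: 25 × $9 = $225
  M3–Akron: 45 × $4 = $180
Total cost = $460.
The route M1→Akron is not used.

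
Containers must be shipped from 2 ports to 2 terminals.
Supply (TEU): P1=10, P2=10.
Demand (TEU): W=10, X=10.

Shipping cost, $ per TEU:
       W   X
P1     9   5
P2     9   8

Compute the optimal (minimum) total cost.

140

A cheapest plan:
  P1 to X: 10 × $5 = $50
  P2 to W: 10 × $9 = $90
Total = 50 + 90 = $140.
(Supply check: P1 ships 10; P2 ships 10.)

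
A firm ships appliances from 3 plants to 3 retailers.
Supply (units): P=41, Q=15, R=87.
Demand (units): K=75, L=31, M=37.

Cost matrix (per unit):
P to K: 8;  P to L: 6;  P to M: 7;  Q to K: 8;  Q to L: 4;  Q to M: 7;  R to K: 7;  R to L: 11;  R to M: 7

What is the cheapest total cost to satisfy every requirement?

940

A cheapest plan:
  P→L: 16 × 6 = 96
  P→M: 25 × 7 = 175
  Q→L: 15 × 4 = 60
  R→K: 75 × 7 = 525
  R→M: 12 × 7 = 84
Total = 96 + 175 + 60 + 525 + 84 = 940.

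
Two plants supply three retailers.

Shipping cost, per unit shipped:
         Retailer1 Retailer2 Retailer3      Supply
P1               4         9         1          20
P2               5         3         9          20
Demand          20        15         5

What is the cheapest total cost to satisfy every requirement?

135

Optimal allocation:
  P1 to Retailer1: 15 × 4 = 60
  P1 to Retailer3: 5 × 1 = 5
  P2 to Retailer1: 5 × 5 = 25
  P2 to Retailer2: 15 × 3 = 45
Total = 60 + 5 + 25 + 45 = 135.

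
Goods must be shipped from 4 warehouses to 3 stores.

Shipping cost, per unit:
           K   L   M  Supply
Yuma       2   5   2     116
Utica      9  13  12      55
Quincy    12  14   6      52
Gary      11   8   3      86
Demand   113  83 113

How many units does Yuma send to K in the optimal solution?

Optimal shipments:
  Yuma→K: 58 × 2 = 116
  Yuma→L: 58 × 5 = 290
  Utica→K: 55 × 9 = 495
  Quincy→M: 52 × 6 = 312
  Gary→L: 25 × 8 = 200
  Gary→M: 61 × 3 = 183
Total cost = 1596.
So Yuma→K carries 58 units.

58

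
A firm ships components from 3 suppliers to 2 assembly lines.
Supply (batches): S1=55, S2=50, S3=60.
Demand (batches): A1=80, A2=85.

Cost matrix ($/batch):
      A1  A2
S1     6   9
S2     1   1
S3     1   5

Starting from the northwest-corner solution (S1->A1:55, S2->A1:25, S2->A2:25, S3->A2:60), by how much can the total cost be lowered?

135

Current plan cost = 55·6 + 25·1 + 25·1 + 60·5 = $680.
Optimal plan:
  S1 to A1: 20 batches
  S1 to A2: 35 batches
  S2 to A2: 50 batches
  S3 to A1: 60 batches
Optimal cost = $545.
Saving = 680 − 545 = $135.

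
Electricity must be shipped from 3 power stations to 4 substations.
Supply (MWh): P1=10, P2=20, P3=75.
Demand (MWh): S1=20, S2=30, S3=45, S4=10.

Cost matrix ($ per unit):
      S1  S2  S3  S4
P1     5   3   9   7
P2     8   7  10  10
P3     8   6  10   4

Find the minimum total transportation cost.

Optimal allocation:
  P1->S2: 10 × $3 = $30
  P2->S1: 20 × $8 = $160
  P3->S2: 20 × $6 = $120
  P3->S3: 45 × $10 = $450
  P3->S4: 10 × $4 = $40
Total = 30 + 160 + 120 + 450 + 40 = $800.

800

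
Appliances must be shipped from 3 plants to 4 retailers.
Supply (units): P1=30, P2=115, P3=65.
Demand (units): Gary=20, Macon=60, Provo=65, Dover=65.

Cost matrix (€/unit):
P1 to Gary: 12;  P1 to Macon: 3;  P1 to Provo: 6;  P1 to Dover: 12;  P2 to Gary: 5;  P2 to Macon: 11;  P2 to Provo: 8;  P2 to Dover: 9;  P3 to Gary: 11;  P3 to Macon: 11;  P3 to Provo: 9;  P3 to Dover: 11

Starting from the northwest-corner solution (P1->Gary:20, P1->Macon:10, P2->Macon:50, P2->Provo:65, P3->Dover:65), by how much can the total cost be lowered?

395

Current plan cost = 20·12 + 10·3 + 50·11 + 65·8 + 65·11 = €2055.
Optimal plan:
  P1→Macon: 30 units
  P2→Gary: 20 units
  P2→Provo: 30 units
  P2→Dover: 65 units
  P3→Macon: 30 units
  P3→Provo: 35 units
Optimal cost = €1660.
Saving = 2055 − 1660 = €395.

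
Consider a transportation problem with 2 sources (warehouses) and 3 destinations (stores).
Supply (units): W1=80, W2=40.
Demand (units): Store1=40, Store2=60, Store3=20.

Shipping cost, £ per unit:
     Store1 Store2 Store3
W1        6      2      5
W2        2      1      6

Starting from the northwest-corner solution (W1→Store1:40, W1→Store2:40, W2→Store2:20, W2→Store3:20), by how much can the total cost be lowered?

Current plan cost = 40·6 + 40·2 + 20·1 + 20·6 = £460.
Optimal plan:
  W1->Store2: 60 units
  W1->Store3: 20 units
  W2->Store1: 40 units
Optimal cost = £300.
Saving = 460 − 300 = £160.

160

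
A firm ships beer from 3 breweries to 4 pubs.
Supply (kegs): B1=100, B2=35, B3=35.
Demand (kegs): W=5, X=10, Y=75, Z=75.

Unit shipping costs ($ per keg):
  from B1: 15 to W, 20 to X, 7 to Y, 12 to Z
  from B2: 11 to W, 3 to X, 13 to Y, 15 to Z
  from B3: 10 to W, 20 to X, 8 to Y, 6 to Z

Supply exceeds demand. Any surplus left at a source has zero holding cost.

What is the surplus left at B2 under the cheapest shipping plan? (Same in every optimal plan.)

Minimum-cost shipments:
  B1->Y: 75 kegs
  B1->Z: 25 kegs
  B2->W: 5 kegs
  B2->X: 10 kegs
  B2->Z: 15 kegs
  B3->Z: 35 kegs
Total cost = $1345.
B2 ships 30 of its 35, leaving 5.

5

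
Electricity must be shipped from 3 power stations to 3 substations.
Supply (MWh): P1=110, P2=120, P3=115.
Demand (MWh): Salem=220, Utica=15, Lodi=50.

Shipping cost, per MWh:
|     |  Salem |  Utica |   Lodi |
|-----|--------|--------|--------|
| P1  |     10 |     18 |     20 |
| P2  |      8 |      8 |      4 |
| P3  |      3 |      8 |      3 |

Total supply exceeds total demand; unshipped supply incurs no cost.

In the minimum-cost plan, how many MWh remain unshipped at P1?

60

An optimal plan:
  P1->Salem: 50 × 10 = 500
  P2->Salem: 55 × 8 = 440
  P2->Utica: 15 × 8 = 120
  P2->Lodi: 50 × 4 = 200
  P3->Salem: 115 × 3 = 345
Total cost = 1605.
P1 ships 50 of its 110, leaving 60.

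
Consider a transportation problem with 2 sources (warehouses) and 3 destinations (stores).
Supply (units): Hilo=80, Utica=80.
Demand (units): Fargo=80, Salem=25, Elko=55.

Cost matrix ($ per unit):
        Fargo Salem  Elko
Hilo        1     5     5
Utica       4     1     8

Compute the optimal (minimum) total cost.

545

Optimal allocation:
  Hilo→Fargo: 25 × $1 = $25
  Hilo→Elko: 55 × $5 = $275
  Utica→Fargo: 55 × $4 = $220
  Utica→Salem: 25 × $1 = $25
Total = 25 + 275 + 220 + 25 = $545.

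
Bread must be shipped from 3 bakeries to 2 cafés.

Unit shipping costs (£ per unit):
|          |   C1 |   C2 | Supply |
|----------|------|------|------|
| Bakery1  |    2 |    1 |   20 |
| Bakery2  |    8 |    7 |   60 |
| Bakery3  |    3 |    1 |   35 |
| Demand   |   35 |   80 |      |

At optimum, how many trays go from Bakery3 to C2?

35

Solving gives:
  Bakery1–C2: 20 × £1 = £20
  Bakery2–C1: 35 × £8 = £280
  Bakery2–C2: 25 × £7 = £175
  Bakery3–C2: 35 × £1 = £35
Total cost = £510.
So Bakery3→C2 carries 35 trays.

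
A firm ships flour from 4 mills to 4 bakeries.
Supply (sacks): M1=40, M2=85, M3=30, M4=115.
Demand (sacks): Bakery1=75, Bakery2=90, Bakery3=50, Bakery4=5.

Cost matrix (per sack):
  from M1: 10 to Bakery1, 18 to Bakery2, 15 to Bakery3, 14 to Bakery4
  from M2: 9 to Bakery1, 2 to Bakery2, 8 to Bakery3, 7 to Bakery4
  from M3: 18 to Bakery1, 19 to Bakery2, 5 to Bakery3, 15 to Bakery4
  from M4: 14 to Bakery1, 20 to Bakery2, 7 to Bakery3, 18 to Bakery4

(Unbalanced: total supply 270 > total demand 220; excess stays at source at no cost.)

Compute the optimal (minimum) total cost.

1535

One minimum-cost allocation:
  M1→Bakery1: 40 sacks
  M2→Bakery2: 85 sacks
  M3→Bakery3: 25 sacks
  M3→Bakery4: 5 sacks
  M4→Bakery1: 35 sacks
  M4→Bakery2: 5 sacks
  M4→Bakery3: 25 sacks
Total cost = 1535.
(Supply check: M1 ships 40; M2 ships 85; M3 ships 30; M4 ships 65.)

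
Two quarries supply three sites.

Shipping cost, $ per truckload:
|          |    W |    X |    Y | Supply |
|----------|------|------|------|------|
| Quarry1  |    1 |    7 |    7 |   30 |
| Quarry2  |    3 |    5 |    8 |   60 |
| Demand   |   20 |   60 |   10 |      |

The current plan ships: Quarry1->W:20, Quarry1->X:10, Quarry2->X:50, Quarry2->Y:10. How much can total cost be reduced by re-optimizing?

Current plan cost = 20·1 + 10·7 + 50·5 + 10·8 = $420.
Optimal plan:
  Quarry1–W: 20 truckloads
  Quarry1–Y: 10 truckloads
  Quarry2–X: 60 truckloads
Optimal cost = $390.
Saving = 420 − 390 = $30.

30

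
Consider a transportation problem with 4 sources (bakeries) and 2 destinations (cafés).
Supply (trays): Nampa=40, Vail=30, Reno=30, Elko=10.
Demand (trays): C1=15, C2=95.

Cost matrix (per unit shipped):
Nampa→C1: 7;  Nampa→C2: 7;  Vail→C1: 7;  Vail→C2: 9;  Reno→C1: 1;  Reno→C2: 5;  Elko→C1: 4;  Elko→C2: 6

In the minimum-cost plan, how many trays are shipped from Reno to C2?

15

Optimal shipments:
  Nampa–C2: 40 × 7 = 280
  Vail–C2: 30 × 9 = 270
  Reno–C1: 15 × 1 = 15
  Reno–C2: 15 × 5 = 75
  Elko–C2: 10 × 6 = 60
Total cost = 700.
So Reno→C2 carries 15 trays.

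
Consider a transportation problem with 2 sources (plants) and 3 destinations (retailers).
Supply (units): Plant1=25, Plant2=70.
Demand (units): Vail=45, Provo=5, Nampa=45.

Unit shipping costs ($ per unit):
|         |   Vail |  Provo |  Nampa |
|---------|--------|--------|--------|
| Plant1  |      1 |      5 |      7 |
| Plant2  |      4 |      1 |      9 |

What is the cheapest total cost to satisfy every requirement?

515

An optimal shipping plan:
  Plant1–Vail: 25 × $1 = $25
  Plant2–Vail: 20 × $4 = $80
  Plant2–Provo: 5 × $1 = $5
  Plant2–Nampa: 45 × $9 = $405
Total = 25 + 80 + 5 + 405 = $515.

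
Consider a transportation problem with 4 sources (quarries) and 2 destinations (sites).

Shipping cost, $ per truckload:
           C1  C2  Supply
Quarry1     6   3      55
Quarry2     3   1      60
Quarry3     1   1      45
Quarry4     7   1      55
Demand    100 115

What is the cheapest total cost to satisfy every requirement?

One minimum-cost allocation:
  Quarry1 to C2: 55 × $3 = $165
  Quarry2 to C1: 55 × $3 = $165
  Quarry2 to C2: 5 × $1 = $5
  Quarry3 to C1: 45 × $1 = $45
  Quarry4 to C2: 55 × $1 = $55
Total = 165 + 165 + 5 + 45 + 55 = $435.

435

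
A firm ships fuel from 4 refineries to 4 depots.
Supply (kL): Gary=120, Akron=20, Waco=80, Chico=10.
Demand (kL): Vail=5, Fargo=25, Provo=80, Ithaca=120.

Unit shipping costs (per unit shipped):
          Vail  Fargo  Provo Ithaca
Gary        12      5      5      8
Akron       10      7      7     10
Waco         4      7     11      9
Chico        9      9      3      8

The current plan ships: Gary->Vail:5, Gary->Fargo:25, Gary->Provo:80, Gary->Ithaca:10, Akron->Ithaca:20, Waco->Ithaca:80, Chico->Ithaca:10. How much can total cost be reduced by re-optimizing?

Current plan cost = 5·12 + 25·5 + 80·5 + 10·8 + 20·10 + 80·9 + 10·8 = 1665.
Optimal plan:
  Gary–Fargo: 25 × 5 = 125
  Gary–Provo: 70 × 5 = 350
  Gary–Ithaca: 25 × 8 = 200
  Akron–Ithaca: 20 × 10 = 200
  Waco–Vail: 5 × 4 = 20
  Waco–Ithaca: 75 × 9 = 675
  Chico–Provo: 10 × 3 = 30
Optimal cost = 1600.
Saving = 1665 − 1600 = 65.

65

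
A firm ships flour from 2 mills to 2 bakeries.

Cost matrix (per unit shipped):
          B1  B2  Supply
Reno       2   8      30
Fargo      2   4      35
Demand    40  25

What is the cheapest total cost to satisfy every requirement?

One minimum-cost allocation:
  Reno->B1: 30 sacks
  Fargo->B1: 10 sacks
  Fargo->B2: 25 sacks
Total cost = 180.
(Supply check: Reno ships 30; Fargo ships 35.)

180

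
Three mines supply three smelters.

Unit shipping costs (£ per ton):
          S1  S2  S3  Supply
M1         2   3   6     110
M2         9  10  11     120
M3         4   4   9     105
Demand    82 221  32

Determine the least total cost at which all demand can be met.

1900

A cheapest plan:
  M1→S2: 110 × £3 = £330
  M2→S1: 82 × £9 = £738
  M2→S2: 6 × £10 = £60
  M2→S3: 32 × £11 = £352
  M3→S2: 105 × £4 = £420
Total = 330 + 738 + 60 + 352 + 420 = £1900.
(Supply check: M1 ships 110; M2 ships 120; M3 ships 105.)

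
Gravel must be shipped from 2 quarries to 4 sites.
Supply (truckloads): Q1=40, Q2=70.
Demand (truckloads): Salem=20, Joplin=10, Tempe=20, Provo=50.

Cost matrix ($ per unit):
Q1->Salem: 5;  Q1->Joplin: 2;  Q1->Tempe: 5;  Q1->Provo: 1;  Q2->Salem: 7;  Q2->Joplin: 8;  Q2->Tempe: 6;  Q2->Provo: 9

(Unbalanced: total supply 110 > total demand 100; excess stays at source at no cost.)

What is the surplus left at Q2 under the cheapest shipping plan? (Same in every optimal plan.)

10

An optimal plan:
  Q1–Provo: 40 truckloads
  Q2–Salem: 20 truckloads
  Q2–Joplin: 10 truckloads
  Q2–Tempe: 20 truckloads
  Q2–Provo: 10 truckloads
Total cost = $470.
Q2 ships 60 of its 70, leaving 10.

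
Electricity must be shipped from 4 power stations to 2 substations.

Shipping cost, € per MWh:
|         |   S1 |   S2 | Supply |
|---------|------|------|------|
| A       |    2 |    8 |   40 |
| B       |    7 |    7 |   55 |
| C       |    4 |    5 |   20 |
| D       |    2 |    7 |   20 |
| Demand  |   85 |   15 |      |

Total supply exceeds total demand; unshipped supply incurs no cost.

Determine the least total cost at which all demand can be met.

One minimum-cost allocation:
  A→S1: 40 × €2 = €80
  B→S1: 5 × €7 = €35
  B→S2: 15 × €7 = €105
  C→S1: 20 × €4 = €80
  D→S1: 20 × €2 = €40
Total = 80 + 35 + 105 + 80 + 40 = €340.
(Supply check: A ships 40; B ships 20; C ships 20; D ships 20.)

340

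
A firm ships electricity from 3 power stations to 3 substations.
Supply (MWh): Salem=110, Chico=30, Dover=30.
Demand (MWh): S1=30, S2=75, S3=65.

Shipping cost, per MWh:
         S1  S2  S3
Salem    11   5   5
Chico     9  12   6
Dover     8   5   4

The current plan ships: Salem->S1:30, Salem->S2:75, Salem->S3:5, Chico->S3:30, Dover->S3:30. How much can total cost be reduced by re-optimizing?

90

Current plan cost = 30·11 + 75·5 + 5·5 + 30·6 + 30·4 = 1030.
Optimal plan:
  Salem→S2: 75 × 5 = 375
  Salem→S3: 35 × 5 = 175
  Chico→S1: 30 × 9 = 270
  Dover→S3: 30 × 4 = 120
Optimal cost = 940.
Saving = 1030 − 940 = 90.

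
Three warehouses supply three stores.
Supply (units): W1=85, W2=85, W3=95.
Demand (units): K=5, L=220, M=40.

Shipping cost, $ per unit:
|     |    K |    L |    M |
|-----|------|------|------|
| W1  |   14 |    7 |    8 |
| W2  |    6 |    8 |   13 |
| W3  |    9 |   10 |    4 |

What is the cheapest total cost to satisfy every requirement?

1975

A cheapest plan:
  W1->L: 85 × $7 = $595
  W2->K: 5 × $6 = $30
  W2->L: 80 × $8 = $640
  W3->L: 55 × $10 = $550
  W3->M: 40 × $4 = $160
Total = 595 + 30 + 640 + 550 + 160 = $1975.
(Supply check: W1 ships 85; W2 ships 85; W3 ships 95.)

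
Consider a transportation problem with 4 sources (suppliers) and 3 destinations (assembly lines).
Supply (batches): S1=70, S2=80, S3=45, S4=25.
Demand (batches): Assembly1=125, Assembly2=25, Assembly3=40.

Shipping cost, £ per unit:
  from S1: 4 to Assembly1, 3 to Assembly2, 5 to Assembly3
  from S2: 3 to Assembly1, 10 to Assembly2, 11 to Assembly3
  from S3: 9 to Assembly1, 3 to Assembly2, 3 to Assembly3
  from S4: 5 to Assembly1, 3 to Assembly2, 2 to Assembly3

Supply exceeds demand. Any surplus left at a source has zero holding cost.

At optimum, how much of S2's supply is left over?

0

Minimum-cost shipments:
  S1–Assembly1: 45 batches
  S2–Assembly1: 80 batches
  S3–Assembly2: 25 batches
  S3–Assembly3: 15 batches
  S4–Assembly3: 25 batches
Total cost = £590.
S2 ships 80 of its 80, leaving 0.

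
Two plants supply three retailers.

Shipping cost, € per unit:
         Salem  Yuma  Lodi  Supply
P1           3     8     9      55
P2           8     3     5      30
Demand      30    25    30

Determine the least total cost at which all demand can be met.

415

One minimum-cost allocation:
  P1–Salem: 30 units
  P1–Lodi: 25 units
  P2–Yuma: 25 units
  P2–Lodi: 5 units
Total cost = €415.
(Supply check: P1 ships 55; P2 ships 30.)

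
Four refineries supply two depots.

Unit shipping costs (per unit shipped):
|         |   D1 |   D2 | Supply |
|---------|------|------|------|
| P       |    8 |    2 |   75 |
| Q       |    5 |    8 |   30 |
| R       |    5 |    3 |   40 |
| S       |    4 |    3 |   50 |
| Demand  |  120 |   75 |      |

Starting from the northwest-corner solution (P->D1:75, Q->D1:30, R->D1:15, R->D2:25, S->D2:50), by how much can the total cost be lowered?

Current plan cost = 75·8 + 30·5 + 15·5 + 25·3 + 50·3 = 1050.
Optimal plan:
  P->D2: 75 × 2 = 150
  Q->D1: 30 × 5 = 150
  R->D1: 40 × 5 = 200
  S->D1: 50 × 4 = 200
Optimal cost = 700.
Saving = 1050 − 700 = 350.

350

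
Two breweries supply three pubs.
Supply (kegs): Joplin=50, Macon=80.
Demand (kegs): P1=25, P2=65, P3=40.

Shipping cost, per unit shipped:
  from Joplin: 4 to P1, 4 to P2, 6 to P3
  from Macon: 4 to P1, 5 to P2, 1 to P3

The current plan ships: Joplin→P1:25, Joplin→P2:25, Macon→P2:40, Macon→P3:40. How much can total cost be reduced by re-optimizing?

Current plan cost = 25·4 + 25·4 + 40·5 + 40·1 = 440.
Optimal plan:
  Joplin–P2: 50 × 4 = 200
  Macon–P1: 25 × 4 = 100
  Macon–P2: 15 × 5 = 75
  Macon–P3: 40 × 1 = 40
Optimal cost = 415.
Saving = 440 − 415 = 25.

25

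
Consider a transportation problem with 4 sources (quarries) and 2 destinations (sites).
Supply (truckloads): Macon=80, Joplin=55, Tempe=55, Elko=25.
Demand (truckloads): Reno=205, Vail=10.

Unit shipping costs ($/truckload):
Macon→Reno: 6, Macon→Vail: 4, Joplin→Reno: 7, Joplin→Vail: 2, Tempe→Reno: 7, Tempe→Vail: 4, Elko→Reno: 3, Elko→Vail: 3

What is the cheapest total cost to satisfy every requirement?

A cheapest plan:
  Macon→Reno: 80 × $6 = $480
  Joplin→Reno: 45 × $7 = $315
  Joplin→Vail: 10 × $2 = $20
  Tempe→Reno: 55 × $7 = $385
  Elko→Reno: 25 × $3 = $75
Total = 480 + 315 + 20 + 385 + 75 = $1275.

1275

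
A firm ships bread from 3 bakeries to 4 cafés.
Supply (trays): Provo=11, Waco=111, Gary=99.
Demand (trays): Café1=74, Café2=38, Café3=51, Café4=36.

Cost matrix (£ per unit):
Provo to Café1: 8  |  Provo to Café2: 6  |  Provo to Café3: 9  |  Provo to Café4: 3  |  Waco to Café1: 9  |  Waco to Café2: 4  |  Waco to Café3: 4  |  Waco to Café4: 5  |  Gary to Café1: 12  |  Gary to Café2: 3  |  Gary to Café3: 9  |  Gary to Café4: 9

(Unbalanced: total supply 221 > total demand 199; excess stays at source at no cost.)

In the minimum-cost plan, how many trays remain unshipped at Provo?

0

An optimal plan:
  Provo->Café4: 11 × £3 = £33
  Waco->Café1: 35 × £9 = £315
  Waco->Café3: 51 × £4 = £204
  Waco->Café4: 25 × £5 = £125
  Gary->Café1: 39 × £12 = £468
  Gary->Café2: 38 × £3 = £114
Total cost = £1259.
Provo ships 11 of its 11, leaving 0.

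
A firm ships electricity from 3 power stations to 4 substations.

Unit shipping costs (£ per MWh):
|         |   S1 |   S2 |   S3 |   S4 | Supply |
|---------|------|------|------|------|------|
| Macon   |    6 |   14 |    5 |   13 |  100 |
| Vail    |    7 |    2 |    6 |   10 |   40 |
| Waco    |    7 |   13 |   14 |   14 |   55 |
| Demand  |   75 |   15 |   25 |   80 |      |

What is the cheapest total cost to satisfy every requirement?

1625

An optimal shipping plan:
  Macon→S1: 20 × £6 = £120
  Macon→S3: 25 × £5 = £125
  Macon→S4: 55 × £13 = £715
  Vail→S2: 15 × £2 = £30
  Vail→S4: 25 × £10 = £250
  Waco→S1: 55 × £7 = £385
Total = 120 + 125 + 715 + 30 + 250 + 385 = £1625.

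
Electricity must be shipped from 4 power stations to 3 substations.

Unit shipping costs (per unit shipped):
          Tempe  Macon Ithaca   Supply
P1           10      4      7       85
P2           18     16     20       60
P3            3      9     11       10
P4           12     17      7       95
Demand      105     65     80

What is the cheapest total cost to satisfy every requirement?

An optimal shipping plan:
  P1 to Tempe: 20 × 10 = 200
  P1 to Macon: 65 × 4 = 260
  P2 to Tempe: 60 × 18 = 1080
  P3 to Tempe: 10 × 3 = 30
  P4 to Tempe: 15 × 12 = 180
  P4 to Ithaca: 80 × 7 = 560
Total = 200 + 260 + 1080 + 30 + 180 + 560 = 2310.
(Supply check: P1 ships 85; P2 ships 60; P3 ships 10; P4 ships 95.)

2310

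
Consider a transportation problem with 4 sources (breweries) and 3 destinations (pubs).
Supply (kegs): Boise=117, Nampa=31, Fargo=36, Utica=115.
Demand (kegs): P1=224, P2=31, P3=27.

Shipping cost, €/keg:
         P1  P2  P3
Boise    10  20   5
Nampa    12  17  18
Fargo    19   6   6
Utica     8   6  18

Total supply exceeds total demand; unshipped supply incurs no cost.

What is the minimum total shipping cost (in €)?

One minimum-cost allocation:
  Boise to P1: 95 kegs
  Boise to P3: 22 kegs
  Nampa to P1: 14 kegs
  Fargo to P2: 31 kegs
  Fargo to P3: 5 kegs
  Utica to P1: 115 kegs
Total cost = €2364.
(Supply check: Boise ships 117; Nampa ships 14; Fargo ships 36; Utica ships 115.)

2364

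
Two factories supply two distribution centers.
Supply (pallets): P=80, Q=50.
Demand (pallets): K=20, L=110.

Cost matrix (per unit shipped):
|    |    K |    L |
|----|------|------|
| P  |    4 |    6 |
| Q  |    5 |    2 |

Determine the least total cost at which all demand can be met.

540

A cheapest plan:
  P->K: 20 × 4 = 80
  P->L: 60 × 6 = 360
  Q->L: 50 × 2 = 100
Total = 80 + 360 + 100 = 540.
(Supply check: P ships 80; Q ships 50.)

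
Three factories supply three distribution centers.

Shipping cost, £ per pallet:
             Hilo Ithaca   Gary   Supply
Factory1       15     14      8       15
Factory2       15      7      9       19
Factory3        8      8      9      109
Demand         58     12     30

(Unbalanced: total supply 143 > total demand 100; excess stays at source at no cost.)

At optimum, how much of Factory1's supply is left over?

Minimum-cost shipments:
  Factory1 to Gary: 15 pallets
  Factory2 to Ithaca: 12 pallets
  Factory2 to Gary: 7 pallets
  Factory3 to Hilo: 58 pallets
  Factory3 to Gary: 8 pallets
Total cost = £803.
Factory1 ships 15 of its 15, leaving 0.

0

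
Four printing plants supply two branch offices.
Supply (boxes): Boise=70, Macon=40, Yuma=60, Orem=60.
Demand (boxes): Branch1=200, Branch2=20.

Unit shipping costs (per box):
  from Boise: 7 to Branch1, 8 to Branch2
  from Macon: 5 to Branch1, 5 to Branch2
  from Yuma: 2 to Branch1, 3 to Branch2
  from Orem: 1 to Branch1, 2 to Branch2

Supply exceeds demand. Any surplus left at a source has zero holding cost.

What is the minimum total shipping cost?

800

A cheapest plan:
  Boise–Branch1: 60 × 7 = 420
  Macon–Branch1: 20 × 5 = 100
  Macon–Branch2: 20 × 5 = 100
  Yuma–Branch1: 60 × 2 = 120
  Orem–Branch1: 60 × 1 = 60
Total = 420 + 100 + 100 + 120 + 60 = 800.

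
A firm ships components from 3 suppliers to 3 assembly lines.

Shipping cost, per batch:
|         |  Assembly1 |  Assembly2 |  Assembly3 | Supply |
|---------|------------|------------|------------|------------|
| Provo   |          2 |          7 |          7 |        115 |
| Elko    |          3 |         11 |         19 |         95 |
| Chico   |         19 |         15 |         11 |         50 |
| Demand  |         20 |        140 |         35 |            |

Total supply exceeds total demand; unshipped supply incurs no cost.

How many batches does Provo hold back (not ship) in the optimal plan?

Minimum-cost shipments:
  Provo–Assembly2: 115 × 7 = 805
  Elko–Assembly1: 20 × 3 = 60
  Elko–Assembly2: 25 × 11 = 275
  Chico–Assembly3: 35 × 11 = 385
Total cost = 1525.
Provo ships 115 of its 115, leaving 0.

0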